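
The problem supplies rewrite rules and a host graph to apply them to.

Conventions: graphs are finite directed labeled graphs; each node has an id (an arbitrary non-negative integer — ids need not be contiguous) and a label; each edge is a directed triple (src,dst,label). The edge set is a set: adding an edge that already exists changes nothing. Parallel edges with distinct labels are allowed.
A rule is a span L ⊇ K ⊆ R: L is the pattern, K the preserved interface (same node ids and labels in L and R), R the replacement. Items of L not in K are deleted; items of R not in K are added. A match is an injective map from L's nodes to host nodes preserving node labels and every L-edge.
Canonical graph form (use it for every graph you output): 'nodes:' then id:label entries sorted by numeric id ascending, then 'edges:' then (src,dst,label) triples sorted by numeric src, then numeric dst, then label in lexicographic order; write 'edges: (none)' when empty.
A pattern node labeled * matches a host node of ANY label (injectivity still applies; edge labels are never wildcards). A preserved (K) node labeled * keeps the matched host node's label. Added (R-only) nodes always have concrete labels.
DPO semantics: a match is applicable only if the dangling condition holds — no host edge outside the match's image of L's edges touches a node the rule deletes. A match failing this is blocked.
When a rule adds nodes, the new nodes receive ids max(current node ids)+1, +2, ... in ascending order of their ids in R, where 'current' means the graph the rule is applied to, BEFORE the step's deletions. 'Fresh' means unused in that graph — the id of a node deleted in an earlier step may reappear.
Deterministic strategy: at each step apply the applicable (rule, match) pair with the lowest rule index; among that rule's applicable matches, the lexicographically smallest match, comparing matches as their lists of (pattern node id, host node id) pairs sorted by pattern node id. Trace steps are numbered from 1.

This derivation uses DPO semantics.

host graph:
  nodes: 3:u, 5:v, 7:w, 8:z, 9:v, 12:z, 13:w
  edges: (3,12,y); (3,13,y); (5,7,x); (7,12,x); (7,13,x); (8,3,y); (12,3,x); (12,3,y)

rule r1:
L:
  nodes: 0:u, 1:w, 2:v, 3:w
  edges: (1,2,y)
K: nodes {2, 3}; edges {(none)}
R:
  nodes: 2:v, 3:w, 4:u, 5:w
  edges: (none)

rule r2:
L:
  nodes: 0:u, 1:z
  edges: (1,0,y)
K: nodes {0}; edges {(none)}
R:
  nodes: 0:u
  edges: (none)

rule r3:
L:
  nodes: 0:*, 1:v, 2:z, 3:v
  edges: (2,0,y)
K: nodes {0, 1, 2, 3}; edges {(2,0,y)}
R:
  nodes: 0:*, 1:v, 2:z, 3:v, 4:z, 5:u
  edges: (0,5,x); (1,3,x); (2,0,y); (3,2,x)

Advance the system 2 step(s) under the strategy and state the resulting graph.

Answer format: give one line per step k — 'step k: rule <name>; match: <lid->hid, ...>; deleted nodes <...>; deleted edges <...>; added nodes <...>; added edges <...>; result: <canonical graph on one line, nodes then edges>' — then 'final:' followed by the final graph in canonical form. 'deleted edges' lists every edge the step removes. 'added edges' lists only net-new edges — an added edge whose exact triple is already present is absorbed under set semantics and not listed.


step 1: rule r2; match: 0->3, 1->8; deleted nodes 8; deleted edges (8,3,y); added nodes (none); added edges (none); result: nodes: 3:u, 5:v, 7:w, 9:v, 12:z, 13:w edges: (3,12,y); (3,13,y); (5,7,x); (7,12,x); (7,13,x); (12,3,x); (12,3,y)
step 2: rule r3; match: 0->3, 1->5, 2->12, 3->9; deleted nodes (none); deleted edges (none); added nodes 14, 15; added edges (3,15,x); (5,9,x); (9,12,x); result: nodes: 3:u, 5:v, 7:w, 9:v, 12:z, 13:w, 14:z, 15:u edges: (3,12,y); (3,13,y); (3,15,x); (5,7,x); (5,9,x); (7,12,x); (7,13,x); (9,12,x); (12,3,x); (12,3,y)
final:
nodes: 3:u, 5:v, 7:w, 9:v, 12:z, 13:w, 14:z, 15:u
edges: (3,12,y); (3,13,y); (3,15,x); (5,7,x); (5,9,x); (7,12,x); (7,13,x); (9,12,x); (12,3,x); (12,3,y)


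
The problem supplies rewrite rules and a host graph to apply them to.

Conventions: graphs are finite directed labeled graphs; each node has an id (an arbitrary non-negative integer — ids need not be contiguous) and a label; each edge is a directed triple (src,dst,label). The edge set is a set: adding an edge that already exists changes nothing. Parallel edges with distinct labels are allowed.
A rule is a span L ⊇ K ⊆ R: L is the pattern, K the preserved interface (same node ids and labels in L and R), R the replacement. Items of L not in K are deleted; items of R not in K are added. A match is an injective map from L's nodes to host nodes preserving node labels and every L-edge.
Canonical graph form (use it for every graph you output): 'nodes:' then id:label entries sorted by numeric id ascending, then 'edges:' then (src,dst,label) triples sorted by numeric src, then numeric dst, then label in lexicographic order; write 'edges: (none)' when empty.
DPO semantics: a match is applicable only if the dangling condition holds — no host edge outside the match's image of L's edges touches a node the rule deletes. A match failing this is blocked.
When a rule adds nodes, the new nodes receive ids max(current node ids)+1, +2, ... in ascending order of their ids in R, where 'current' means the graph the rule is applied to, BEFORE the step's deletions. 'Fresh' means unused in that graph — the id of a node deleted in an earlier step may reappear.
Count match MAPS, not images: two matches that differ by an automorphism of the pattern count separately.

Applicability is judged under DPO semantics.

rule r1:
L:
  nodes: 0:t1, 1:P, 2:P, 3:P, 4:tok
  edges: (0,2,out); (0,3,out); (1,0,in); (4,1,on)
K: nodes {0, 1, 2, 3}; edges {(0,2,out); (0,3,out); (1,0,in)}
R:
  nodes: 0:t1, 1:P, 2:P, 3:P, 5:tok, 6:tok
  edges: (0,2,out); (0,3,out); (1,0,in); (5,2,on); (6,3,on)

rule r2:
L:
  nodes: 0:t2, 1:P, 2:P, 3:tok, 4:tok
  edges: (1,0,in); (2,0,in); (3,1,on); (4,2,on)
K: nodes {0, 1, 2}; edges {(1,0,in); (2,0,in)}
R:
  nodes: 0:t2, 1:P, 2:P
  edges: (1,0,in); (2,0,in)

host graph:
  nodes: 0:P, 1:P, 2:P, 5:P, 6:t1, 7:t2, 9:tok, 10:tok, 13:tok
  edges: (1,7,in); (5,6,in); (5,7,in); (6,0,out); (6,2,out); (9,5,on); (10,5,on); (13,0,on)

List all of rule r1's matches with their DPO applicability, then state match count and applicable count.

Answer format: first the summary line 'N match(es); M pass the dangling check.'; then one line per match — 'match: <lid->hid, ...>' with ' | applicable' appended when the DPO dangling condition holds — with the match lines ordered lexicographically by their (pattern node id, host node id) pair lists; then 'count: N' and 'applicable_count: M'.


4 match(es); 4 pass the dangling check.
match: 0->6, 1->5, 2->0, 3->2, 4->9 | applicable
match: 0->6, 1->5, 2->0, 3->2, 4->10 | applicable
match: 0->6, 1->5, 2->2, 3->0, 4->9 | applicable
match: 0->6, 1->5, 2->2, 3->0, 4->10 | applicable
count: 4
applicable_count: 4


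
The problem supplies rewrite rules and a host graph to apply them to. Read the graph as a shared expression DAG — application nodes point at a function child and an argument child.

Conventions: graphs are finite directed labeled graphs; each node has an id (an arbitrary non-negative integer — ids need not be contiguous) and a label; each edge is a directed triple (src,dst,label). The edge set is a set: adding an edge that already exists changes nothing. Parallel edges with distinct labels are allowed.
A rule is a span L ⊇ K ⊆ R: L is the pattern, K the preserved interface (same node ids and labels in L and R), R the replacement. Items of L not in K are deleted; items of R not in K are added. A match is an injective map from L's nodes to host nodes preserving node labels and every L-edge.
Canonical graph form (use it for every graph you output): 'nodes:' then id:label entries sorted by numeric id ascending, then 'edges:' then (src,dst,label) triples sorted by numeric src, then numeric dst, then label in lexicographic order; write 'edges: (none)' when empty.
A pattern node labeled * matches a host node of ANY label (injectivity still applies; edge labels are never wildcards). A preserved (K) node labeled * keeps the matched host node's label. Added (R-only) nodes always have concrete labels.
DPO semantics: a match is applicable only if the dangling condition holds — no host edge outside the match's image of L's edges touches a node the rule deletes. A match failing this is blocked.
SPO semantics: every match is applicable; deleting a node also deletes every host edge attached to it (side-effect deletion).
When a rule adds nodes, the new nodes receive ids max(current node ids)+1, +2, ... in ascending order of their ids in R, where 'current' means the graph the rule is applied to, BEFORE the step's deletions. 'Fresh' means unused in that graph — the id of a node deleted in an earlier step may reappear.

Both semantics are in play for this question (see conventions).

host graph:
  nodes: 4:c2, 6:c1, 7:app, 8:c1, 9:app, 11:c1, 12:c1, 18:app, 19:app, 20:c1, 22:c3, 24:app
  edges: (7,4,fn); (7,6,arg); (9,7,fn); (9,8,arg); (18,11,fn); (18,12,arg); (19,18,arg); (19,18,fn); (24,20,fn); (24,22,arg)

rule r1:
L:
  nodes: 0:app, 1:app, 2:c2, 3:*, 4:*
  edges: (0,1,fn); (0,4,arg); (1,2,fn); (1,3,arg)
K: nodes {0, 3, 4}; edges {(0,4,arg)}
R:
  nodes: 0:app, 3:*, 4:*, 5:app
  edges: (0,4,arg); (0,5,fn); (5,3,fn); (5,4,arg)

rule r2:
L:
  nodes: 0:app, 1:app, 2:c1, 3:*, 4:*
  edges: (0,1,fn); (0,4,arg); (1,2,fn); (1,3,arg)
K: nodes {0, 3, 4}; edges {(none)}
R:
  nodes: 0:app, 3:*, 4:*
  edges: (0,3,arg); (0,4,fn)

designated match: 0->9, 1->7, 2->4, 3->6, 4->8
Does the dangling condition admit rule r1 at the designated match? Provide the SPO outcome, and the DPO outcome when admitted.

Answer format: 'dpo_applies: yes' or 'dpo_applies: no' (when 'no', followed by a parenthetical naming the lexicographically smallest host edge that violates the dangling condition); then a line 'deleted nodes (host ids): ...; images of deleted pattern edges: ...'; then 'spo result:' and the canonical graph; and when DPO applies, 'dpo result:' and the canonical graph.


dpo_applies: yes
deleted nodes (host ids): 4, 7; images of deleted pattern edges: (7,4,fn); (7,6,arg); (9,7,fn)
spo result:
nodes: 6:c1, 8:c1, 9:app, 11:c1, 12:c1, 18:app, 19:app, 20:c1, 22:c3, 24:app, 25:app
edges: (9,8,arg); (9,25,fn); (18,11,fn); (18,12,arg); (19,18,arg); (19,18,fn); (24,20,fn); (24,22,arg); (25,6,fn); (25,8,arg)
dpo result:
nodes: 6:c1, 8:c1, 9:app, 11:c1, 12:c1, 18:app, 19:app, 20:c1, 22:c3, 24:app, 25:app
edges: (9,8,arg); (9,25,fn); (18,11,fn); (18,12,arg); (19,18,arg); (19,18,fn); (24,20,fn); (24,22,arg); (25,6,fn); (25,8,arg)


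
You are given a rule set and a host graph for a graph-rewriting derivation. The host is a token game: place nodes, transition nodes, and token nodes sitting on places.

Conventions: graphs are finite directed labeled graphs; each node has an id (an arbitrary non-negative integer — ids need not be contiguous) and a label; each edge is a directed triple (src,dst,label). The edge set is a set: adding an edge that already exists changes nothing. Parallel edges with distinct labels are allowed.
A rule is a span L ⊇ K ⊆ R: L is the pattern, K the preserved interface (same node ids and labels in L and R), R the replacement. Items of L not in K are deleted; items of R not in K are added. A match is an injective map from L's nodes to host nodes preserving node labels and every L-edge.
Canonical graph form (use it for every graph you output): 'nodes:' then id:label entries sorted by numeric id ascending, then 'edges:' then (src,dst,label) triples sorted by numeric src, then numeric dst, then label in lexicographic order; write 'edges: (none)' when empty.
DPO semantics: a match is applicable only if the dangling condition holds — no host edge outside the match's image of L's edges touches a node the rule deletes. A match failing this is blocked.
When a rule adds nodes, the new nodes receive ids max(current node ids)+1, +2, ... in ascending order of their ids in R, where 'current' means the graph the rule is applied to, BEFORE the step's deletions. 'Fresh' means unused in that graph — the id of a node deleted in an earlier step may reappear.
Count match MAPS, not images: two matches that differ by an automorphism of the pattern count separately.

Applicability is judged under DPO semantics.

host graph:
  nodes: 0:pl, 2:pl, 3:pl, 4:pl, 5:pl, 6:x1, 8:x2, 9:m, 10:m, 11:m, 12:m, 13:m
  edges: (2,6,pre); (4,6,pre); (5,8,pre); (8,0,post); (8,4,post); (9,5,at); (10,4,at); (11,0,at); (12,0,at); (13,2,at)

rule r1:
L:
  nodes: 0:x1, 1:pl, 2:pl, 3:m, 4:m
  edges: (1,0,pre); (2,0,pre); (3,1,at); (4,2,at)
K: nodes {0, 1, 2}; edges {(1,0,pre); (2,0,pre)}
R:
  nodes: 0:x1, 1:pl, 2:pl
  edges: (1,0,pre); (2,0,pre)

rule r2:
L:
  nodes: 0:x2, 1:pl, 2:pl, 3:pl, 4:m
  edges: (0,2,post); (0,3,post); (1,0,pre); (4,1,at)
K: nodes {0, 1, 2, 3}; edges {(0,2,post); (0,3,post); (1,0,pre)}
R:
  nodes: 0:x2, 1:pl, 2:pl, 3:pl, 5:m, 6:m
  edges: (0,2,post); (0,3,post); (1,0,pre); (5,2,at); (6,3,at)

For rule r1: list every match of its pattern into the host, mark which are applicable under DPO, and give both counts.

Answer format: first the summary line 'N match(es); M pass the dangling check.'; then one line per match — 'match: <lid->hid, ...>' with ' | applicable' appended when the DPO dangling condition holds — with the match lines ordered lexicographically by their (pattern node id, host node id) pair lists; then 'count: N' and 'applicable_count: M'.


2 match(es); 2 pass the dangling check.
match: 0->6, 1->2, 2->4, 3->13, 4->10 | applicable
match: 0->6, 1->4, 2->2, 3->10, 4->13 | applicable
count: 2
applicable_count: 2


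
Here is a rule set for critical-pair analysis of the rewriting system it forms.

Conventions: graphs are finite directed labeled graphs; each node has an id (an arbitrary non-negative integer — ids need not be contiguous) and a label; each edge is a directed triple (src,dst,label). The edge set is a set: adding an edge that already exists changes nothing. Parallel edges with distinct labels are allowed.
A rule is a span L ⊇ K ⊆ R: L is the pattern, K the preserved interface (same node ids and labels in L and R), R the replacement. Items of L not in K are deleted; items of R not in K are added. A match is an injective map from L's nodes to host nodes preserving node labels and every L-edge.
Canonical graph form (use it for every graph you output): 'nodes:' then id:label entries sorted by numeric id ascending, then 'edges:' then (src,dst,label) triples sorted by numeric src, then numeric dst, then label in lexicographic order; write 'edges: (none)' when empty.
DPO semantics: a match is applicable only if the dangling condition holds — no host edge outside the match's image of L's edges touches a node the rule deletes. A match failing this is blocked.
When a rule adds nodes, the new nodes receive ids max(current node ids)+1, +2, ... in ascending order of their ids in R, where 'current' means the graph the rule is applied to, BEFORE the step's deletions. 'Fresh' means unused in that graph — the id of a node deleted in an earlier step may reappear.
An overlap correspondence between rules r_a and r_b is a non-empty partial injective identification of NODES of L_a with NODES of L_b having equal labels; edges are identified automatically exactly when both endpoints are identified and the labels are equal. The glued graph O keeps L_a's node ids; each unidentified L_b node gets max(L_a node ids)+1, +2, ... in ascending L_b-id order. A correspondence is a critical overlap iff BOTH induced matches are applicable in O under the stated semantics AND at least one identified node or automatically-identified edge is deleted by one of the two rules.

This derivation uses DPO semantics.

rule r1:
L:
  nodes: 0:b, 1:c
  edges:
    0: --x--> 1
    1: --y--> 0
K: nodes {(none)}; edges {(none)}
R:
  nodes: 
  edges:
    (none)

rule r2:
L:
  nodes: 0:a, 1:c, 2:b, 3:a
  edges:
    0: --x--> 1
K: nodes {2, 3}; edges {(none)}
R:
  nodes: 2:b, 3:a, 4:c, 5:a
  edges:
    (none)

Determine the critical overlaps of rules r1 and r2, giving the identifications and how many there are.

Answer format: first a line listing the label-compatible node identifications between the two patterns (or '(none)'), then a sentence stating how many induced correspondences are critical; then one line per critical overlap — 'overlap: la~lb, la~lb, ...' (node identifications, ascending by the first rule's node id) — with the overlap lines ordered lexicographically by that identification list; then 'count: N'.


label-compatible node identifications between L(r1) and L(r2): 0~2, 1~1
1 of the induced correspondences is a critical overlap of r1 and r2.
overlap: 0~2
count: 1


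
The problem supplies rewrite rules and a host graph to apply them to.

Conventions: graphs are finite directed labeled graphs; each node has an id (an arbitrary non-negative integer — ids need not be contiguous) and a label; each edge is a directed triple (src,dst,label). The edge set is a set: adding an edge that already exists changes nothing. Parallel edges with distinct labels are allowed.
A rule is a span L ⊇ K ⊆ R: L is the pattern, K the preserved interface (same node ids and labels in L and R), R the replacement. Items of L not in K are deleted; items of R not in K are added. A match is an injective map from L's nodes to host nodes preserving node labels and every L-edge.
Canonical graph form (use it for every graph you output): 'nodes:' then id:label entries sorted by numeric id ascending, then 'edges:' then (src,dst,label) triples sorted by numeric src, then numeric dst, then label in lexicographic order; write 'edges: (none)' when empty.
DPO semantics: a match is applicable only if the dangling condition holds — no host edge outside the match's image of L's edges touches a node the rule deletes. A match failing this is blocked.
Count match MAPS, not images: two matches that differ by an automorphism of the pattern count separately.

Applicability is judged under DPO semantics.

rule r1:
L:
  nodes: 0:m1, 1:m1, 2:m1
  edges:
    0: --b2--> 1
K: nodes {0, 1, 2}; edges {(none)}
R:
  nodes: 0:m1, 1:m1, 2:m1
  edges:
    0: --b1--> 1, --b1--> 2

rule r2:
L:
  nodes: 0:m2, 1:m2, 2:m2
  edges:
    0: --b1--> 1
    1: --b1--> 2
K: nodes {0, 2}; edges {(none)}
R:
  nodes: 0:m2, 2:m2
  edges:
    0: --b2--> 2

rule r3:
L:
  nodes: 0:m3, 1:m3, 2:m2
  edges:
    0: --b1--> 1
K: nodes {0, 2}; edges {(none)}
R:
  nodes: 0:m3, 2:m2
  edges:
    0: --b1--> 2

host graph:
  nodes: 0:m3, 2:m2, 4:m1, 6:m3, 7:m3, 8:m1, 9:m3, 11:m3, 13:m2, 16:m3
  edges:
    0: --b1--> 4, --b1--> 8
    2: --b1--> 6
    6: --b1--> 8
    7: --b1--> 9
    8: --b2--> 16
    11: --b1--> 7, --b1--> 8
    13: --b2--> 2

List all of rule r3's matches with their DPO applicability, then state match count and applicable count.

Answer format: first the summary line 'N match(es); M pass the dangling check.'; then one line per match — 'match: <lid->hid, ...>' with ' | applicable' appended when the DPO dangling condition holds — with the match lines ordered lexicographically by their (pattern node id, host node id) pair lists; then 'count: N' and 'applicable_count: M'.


4 match(es); 2 pass the dangling check.
match: 0->7, 1->9, 2->2 | applicable
match: 0->7, 1->9, 2->13 | applicable
match: 0->11, 1->7, 2->2
match: 0->11, 1->7, 2->13
count: 4
applicable_count: 2


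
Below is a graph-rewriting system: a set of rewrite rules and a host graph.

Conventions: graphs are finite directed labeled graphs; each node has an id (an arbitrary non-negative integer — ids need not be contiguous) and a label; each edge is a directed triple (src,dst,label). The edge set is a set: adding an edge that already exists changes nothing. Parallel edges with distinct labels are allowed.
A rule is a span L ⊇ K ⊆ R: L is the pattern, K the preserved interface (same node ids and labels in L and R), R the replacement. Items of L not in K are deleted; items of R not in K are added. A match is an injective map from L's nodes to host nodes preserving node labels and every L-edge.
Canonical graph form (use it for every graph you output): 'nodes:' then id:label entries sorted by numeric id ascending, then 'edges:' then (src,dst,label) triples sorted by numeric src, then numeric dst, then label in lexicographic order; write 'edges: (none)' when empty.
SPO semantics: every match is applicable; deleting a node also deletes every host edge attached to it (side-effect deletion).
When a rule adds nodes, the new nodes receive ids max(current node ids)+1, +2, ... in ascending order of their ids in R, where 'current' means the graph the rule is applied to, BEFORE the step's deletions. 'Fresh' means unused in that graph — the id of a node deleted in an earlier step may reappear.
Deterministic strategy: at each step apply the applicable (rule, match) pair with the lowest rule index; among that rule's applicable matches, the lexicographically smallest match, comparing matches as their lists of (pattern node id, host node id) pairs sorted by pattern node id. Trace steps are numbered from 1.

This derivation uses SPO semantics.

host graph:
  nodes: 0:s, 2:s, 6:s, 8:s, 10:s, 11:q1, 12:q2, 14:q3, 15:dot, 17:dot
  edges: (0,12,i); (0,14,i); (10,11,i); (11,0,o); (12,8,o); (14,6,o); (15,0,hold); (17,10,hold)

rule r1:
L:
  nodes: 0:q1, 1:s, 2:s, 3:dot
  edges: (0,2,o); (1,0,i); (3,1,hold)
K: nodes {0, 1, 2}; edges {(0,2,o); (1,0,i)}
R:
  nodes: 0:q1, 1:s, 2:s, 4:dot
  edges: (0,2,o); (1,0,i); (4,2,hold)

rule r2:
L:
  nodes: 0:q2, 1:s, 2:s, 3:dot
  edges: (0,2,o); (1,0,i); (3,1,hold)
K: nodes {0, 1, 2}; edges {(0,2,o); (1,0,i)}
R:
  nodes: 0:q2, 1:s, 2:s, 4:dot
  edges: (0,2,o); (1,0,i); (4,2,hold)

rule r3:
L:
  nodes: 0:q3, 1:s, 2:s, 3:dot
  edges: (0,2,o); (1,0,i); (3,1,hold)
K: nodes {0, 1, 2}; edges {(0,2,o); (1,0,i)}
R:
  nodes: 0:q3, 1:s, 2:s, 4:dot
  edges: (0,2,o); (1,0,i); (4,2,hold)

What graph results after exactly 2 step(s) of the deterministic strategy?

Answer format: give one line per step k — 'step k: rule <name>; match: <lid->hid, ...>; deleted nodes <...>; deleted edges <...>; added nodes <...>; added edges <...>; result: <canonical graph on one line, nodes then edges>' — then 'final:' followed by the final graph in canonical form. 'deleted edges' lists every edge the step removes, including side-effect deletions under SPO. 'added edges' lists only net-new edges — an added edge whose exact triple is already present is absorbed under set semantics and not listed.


step 1: rule r1; match: 0->11, 1->10, 2->0, 3->17; deleted nodes 17; deleted edges (17,10,hold); added nodes 18; added edges (18,0,hold); result: nodes: 0:s, 2:s, 6:s, 8:s, 10:s, 11:q1, 12:q2, 14:q3, 15:dot, 18:dot edges: (0,12,i); (0,14,i); (10,11,i); (11,0,o); (12,8,o); (14,6,o); (15,0,hold); (18,0,hold)
step 2: rule r2; match: 0->12, 1->0, 2->8, 3->15; deleted nodes 15; deleted edges (15,0,hold); added nodes 19; added edges (19,8,hold); result: nodes: 0:s, 2:s, 6:s, 8:s, 10:s, 11:q1, 12:q2, 14:q3, 18:dot, 19:dot edges: (0,12,i); (0,14,i); (10,11,i); (11,0,o); (12,8,o); (14,6,o); (18,0,hold); (19,8,hold)
final:
nodes: 0:s, 2:s, 6:s, 8:s, 10:s, 11:q1, 12:q2, 14:q3, 18:dot, 19:dot
edges: (0,12,i); (0,14,i); (10,11,i); (11,0,o); (12,8,o); (14,6,o); (18,0,hold); (19,8,hold)


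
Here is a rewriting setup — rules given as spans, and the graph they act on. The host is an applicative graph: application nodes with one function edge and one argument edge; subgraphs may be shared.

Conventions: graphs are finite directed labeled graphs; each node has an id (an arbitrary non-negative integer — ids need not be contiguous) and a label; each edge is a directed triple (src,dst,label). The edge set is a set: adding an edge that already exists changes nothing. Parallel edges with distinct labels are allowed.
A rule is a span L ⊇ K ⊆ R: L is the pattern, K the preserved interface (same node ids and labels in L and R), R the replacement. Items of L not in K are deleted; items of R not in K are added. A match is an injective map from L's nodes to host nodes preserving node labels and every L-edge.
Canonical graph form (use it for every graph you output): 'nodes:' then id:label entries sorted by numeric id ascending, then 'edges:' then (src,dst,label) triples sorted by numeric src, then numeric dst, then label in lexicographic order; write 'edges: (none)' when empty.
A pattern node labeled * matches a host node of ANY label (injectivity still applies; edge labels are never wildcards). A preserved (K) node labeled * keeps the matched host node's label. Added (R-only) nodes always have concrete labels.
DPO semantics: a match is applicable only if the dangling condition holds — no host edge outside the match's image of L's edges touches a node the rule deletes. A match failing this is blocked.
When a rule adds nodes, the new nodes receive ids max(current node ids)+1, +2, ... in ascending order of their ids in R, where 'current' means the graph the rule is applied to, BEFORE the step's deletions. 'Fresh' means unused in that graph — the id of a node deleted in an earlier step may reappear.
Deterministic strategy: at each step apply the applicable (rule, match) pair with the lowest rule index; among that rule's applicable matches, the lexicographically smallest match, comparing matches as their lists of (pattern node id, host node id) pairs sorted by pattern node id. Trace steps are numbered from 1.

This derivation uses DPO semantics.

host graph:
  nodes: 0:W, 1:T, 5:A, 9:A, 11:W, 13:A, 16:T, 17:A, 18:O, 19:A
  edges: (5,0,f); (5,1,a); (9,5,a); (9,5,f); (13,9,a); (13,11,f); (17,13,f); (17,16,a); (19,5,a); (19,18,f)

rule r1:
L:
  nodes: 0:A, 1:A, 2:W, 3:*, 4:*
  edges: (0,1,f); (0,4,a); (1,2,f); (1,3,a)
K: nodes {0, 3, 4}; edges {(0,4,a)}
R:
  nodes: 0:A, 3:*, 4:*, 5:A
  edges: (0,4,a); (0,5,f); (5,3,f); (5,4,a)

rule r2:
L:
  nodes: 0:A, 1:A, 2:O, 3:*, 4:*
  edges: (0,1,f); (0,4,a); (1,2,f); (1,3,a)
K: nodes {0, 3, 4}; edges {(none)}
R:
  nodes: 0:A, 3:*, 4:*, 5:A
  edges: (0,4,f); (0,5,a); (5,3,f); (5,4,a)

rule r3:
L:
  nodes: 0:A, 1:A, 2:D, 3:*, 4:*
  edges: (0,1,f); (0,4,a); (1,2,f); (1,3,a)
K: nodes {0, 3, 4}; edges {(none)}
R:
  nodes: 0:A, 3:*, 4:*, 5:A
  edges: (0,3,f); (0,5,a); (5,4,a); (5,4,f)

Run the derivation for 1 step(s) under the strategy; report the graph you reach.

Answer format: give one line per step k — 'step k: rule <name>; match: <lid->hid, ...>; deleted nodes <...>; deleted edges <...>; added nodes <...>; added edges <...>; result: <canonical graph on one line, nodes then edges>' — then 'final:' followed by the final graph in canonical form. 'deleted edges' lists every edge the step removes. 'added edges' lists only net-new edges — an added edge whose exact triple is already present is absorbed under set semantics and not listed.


step 1: rule r1; match: 0->17, 1->13, 2->11, 3->9, 4->16; deleted nodes 11, 13; deleted edges (13,9,a); (13,11,f); (17,13,f); added nodes 20; added edges (17,20,f); (20,9,f); (20,16,a); result: nodes: 0:W, 1:T, 5:A, 9:A, 16:T, 17:A, 18:O, 19:A, 20:A edges: (5,0,f); (5,1,a); (9,5,a); (9,5,f); (17,16,a); (17,20,f); (19,5,a); (19,18,f); (20,9,f); (20,16,a)
final:
nodes: 0:W, 1:T, 5:A, 9:A, 16:T, 17:A, 18:O, 19:A, 20:A
edges: (5,0,f); (5,1,a); (9,5,a); (9,5,f); (17,16,a); (17,20,f); (19,5,a); (19,18,f); (20,9,f); (20,16,a)


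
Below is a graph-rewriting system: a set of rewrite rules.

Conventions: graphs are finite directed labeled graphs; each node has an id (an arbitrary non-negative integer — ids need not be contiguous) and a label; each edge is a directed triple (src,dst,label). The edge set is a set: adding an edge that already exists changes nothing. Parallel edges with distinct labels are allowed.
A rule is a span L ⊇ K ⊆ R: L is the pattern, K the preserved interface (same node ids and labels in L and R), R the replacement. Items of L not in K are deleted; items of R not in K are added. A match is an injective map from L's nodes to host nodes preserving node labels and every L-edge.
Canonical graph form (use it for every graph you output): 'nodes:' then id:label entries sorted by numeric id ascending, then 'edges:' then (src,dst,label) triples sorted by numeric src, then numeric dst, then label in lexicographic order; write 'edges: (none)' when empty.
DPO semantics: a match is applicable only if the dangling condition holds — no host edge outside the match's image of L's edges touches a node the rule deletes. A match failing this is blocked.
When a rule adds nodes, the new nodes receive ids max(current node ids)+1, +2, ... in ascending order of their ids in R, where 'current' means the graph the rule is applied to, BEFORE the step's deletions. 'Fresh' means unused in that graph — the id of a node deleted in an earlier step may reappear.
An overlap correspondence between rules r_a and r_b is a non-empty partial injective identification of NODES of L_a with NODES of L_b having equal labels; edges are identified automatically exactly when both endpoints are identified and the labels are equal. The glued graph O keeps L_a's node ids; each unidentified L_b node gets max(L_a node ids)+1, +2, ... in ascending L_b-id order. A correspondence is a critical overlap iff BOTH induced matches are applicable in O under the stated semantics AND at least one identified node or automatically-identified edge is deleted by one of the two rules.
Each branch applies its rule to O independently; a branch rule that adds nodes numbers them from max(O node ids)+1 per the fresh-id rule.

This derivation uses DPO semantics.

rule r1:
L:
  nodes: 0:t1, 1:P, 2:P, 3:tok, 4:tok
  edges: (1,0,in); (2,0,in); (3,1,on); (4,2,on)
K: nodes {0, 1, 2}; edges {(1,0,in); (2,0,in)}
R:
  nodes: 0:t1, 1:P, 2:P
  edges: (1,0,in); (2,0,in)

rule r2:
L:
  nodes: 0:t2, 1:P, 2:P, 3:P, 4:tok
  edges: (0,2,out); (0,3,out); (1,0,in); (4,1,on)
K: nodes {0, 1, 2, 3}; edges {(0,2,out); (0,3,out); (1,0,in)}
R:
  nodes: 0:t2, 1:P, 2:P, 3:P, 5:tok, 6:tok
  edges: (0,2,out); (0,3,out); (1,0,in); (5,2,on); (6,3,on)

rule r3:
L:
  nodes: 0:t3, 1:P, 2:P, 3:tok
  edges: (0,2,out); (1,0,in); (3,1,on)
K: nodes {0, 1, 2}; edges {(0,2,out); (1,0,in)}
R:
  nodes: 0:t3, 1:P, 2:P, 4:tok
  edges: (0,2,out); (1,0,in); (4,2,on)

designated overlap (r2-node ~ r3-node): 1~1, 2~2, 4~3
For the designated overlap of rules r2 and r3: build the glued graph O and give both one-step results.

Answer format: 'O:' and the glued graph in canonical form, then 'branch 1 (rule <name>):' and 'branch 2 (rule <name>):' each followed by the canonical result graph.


O:
nodes: 0:t2, 1:P, 2:P, 3:P, 4:tok, 5:t3
edges: (0,2,out); (0,3,out); (1,0,in); (1,5,in); (4,1,on); (5,2,out)
branch 1 (rule r2):
nodes: 0:t2, 1:P, 2:P, 3:P, 5:t3, 6:tok, 7:tok
edges: (0,2,out); (0,3,out); (1,0,in); (1,5,in); (5,2,out); (6,2,on); (7,3,on)
branch 2 (rule r3):
nodes: 0:t2, 1:P, 2:P, 3:P, 5:t3, 6:tok
edges: (0,2,out); (0,3,out); (1,0,in); (1,5,in); (5,2,out); (6,2,on)


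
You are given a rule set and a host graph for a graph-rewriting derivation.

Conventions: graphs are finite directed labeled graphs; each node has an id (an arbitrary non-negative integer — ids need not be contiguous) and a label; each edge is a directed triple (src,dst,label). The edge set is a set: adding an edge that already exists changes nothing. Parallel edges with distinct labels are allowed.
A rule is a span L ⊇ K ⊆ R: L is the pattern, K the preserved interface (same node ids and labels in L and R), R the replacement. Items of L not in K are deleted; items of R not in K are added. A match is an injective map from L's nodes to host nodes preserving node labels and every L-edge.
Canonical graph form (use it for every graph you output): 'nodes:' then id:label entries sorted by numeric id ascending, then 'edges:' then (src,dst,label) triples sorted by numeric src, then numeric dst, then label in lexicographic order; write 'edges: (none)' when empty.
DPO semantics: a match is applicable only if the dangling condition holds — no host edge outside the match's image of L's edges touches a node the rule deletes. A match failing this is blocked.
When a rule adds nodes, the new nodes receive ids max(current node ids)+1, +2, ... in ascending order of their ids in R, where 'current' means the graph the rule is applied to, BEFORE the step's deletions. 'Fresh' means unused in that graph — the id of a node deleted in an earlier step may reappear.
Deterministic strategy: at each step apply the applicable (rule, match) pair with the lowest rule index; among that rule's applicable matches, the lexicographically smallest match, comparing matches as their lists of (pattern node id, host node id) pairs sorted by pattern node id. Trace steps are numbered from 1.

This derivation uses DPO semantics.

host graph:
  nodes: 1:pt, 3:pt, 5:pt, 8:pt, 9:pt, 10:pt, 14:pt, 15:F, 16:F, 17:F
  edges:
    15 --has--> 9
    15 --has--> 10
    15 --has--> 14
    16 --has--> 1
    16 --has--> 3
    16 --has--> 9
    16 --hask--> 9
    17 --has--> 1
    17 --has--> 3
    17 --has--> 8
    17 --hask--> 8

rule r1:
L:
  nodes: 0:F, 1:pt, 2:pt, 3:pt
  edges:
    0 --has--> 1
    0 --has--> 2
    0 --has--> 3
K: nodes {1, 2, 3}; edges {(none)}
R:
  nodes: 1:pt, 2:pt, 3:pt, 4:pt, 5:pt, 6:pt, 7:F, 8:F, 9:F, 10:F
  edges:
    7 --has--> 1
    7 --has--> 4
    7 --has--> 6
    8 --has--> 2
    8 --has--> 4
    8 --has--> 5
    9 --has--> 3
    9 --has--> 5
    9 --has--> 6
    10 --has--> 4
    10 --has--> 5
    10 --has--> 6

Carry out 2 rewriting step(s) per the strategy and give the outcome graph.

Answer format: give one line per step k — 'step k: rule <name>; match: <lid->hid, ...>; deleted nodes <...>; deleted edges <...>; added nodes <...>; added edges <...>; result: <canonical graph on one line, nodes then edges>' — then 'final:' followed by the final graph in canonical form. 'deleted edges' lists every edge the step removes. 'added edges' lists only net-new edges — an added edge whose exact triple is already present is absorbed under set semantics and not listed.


step 1: rule r1; match: 0->15, 1->9, 2->10, 3->14; deleted nodes 15; deleted edges (15,9,has); (15,10,has); (15,14,has); added nodes 18, 19, 20, 21, 22, 23, 24; added edges (21,9,has); (21,18,has); (21,20,has); (22,10,has); (22,18,has); (22,19,has); (23,14,has); (23,19,has); (23,20,has); (24,18,has); (24,19,has); (24,20,has); result: nodes: 1:pt, 3:pt, 5:pt, 8:pt, 9:pt, 10:pt, 14:pt, 16:F, 17:F, 18:pt, 19:pt, 20:pt, 21:F, 22:F, 23:F, 24:F edges: (16,1,has); (16,3,has); (16,9,has); (16,9,hask); (17,1,has); (17,3,has); (17,8,has); (17,8,hask); (21,9,has); (21,18,has); (21,20,has); (22,10,has); (22,18,has); (22,19,has); (23,14,has); (23,19,has); (23,20,has); (24,18,has); (24,19,has); (24,20,has)
step 2: rule r1; match: 0->21, 1->9, 2->18, 3->20; deleted nodes 21; deleted edges (21,9,has); (21,18,has); (21,20,has); added nodes 25, 26, 27, 28, 29, 30, 31; added edges (28,9,has); (28,25,has); (28,27,has); (29,18,has); (29,25,has); (29,26,has); (30,20,has); (30,26,has); (30,27,has); (31,25,has); (31,26,has); (31,27,has); result: nodes: 1:pt, 3:pt, 5:pt, 8:pt, 9:pt, 10:pt, 14:pt, 16:F, 17:F, 18:pt, 19:pt, 20:pt, 22:F, 23:F, 24:F, 25:pt, 26:pt, 27:pt, 28:F, 29:F, 30:F, 31:F edges: (16,1,has); (16,3,has); (16,9,has); (16,9,hask); (17,1,has); (17,3,has); (17,8,has); (17,8,hask); (22,10,has); (22,18,has); (22,19,has); (23,14,has); (23,19,has); (23,20,has); (24,18,has); (24,19,has); (24,20,has); (28,9,has); (28,25,has); (28,27,has); (29,18,has); (29,25,has); (29,26,has); (30,20,has); (30,26,has); (30,27,has); (31,25,has); (31,26,has); (31,27,has)
final:
nodes: 1:pt, 3:pt, 5:pt, 8:pt, 9:pt, 10:pt, 14:pt, 16:F, 17:F, 18:pt, 19:pt, 20:pt, 22:F, 23:F, 24:F, 25:pt, 26:pt, 27:pt, 28:F, 29:F, 30:F, 31:F
edges: (16,1,has); (16,3,has); (16,9,has); (16,9,hask); (17,1,has); (17,3,has); (17,8,has); (17,8,hask); (22,10,has); (22,18,has); (22,19,has); (23,14,has); (23,19,has); (23,20,has); (24,18,has); (24,19,has); (24,20,has); (28,9,has); (28,25,has); (28,27,has); (29,18,has); (29,25,has); (29,26,has); (30,20,has); (30,26,has); (30,27,has); (31,25,has); (31,26,has); (31,27,has)


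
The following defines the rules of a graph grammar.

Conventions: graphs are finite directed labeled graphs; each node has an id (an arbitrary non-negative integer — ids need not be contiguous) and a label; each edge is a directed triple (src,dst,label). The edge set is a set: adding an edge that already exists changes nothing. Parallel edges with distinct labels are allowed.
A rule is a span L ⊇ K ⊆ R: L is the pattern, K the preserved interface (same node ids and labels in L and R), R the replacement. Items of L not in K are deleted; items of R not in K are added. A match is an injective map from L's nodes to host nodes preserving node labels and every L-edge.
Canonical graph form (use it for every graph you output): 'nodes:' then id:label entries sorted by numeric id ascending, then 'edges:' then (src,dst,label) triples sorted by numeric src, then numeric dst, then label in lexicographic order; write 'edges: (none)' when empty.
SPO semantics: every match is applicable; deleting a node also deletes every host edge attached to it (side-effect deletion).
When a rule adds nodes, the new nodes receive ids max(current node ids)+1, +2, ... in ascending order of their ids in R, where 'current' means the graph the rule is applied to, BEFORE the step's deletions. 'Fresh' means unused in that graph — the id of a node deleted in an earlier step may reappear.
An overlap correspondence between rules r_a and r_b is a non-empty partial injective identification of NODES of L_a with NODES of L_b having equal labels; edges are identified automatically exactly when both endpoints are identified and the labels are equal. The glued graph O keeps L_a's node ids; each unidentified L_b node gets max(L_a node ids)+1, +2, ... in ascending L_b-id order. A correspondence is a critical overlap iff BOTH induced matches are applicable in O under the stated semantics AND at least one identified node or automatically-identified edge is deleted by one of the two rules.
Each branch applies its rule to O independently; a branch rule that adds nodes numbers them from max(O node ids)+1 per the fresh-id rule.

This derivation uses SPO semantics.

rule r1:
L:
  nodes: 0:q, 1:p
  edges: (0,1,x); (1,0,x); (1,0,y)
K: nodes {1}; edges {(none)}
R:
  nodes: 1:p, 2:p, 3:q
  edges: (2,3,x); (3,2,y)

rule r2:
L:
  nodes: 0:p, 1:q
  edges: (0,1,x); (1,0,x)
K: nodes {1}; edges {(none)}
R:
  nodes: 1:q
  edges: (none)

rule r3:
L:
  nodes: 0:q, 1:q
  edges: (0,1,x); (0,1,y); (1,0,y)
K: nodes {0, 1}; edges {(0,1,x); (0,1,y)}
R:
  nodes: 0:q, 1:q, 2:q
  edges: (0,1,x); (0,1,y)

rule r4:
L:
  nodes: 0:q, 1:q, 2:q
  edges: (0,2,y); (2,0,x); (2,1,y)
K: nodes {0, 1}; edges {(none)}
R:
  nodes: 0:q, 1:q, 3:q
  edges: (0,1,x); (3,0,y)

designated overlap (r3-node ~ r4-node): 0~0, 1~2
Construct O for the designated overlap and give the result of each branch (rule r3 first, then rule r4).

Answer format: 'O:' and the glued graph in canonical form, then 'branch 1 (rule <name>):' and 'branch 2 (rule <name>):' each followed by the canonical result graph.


O:
nodes: 0:q, 1:q, 2:q
edges: (0,1,x); (0,1,y); (1,0,x); (1,0,y); (1,2,y)
branch 1 (rule r3):
nodes: 0:q, 1:q, 2:q, 3:q
edges: (0,1,x); (0,1,y); (1,0,x); (1,2,y)
branch 2 (rule r4):
nodes: 0:q, 2:q, 3:q
edges: (0,2,x); (3,0,y)


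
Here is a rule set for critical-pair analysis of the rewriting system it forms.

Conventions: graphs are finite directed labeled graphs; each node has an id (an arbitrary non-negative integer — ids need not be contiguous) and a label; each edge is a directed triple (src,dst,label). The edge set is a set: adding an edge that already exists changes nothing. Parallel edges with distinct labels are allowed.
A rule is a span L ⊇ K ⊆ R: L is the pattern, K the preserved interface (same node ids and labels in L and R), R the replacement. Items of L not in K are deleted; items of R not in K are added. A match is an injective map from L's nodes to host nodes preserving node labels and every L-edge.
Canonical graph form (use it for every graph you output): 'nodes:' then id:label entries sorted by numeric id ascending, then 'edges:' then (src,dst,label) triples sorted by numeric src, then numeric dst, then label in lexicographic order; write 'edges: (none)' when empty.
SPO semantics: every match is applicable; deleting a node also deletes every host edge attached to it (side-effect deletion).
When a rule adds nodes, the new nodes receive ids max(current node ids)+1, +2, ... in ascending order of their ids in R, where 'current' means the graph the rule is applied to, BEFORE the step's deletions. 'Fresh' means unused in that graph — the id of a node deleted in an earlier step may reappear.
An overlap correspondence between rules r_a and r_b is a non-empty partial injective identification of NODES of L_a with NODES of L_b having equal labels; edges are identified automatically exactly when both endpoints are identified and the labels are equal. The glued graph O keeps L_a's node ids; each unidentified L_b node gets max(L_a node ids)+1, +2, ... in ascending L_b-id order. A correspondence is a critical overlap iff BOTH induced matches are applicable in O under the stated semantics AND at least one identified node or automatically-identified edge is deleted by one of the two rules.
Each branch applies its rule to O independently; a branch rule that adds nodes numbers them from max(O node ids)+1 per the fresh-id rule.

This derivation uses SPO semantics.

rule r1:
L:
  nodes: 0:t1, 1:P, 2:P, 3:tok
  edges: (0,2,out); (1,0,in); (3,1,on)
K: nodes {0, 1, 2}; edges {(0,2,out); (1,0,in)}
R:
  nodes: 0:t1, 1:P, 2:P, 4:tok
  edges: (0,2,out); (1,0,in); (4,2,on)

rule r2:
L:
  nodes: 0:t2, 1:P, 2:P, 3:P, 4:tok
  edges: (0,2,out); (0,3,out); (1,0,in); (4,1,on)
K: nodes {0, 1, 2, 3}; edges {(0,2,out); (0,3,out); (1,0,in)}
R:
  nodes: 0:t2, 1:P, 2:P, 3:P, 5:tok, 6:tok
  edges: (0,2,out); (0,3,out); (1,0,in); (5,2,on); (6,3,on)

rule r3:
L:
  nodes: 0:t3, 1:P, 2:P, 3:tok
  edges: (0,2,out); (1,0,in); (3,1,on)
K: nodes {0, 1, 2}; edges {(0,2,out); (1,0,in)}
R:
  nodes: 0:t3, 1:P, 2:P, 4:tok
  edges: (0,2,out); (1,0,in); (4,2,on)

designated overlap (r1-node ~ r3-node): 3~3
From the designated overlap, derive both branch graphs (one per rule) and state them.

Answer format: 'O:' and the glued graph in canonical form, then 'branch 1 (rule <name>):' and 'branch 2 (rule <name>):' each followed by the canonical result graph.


O:
nodes: 0:t1, 1:P, 2:P, 3:tok, 4:t3, 5:P, 6:P
edges: (0,2,out); (1,0,in); (3,1,on); (3,5,on); (4,6,out); (5,4,in)
branch 1 (rule r1):
nodes: 0:t1, 1:P, 2:P, 4:t3, 5:P, 6:P, 7:tok
edges: (0,2,out); (1,0,in); (4,6,out); (5,4,in); (7,2,on)
branch 2 (rule r3):
nodes: 0:t1, 1:P, 2:P, 4:t3, 5:P, 6:P, 7:tok
edges: (0,2,out); (1,0,in); (4,6,out); (5,4,in); (7,6,on)
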